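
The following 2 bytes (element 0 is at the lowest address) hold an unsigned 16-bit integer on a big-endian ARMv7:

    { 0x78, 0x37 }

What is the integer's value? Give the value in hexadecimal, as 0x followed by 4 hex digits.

Big-endian: lowest address holds the most-significant byte.
The bytes are already most-significant first: 0x7837.

0x7837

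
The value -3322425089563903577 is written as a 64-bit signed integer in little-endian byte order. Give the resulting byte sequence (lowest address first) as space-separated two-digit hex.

A7 B9 B2 E7 FB 5F E4 D1

Two's complement of -3322425089563903577 in 64 bits: 3322425089563903577 = 0x2E1BA004184D4659; invert → 0xD1E45FFBE7B2B9A6; add 1 → 0xD1E45FFBE7B2B9A7.
Split into bytes (most-significant first): D1 E4 5F FB E7 B2 B9 A7.
In little-endian order the low byte comes first in memory.
So at ascending addresses the bytes are A7 B9 B2 E7 FB 5F E4 D1.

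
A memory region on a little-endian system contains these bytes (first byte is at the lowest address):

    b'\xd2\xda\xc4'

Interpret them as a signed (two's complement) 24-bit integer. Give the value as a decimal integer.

Little-endian stores the least-significant byte at the lowest address.
Reassemble most-significant byte first: C4 DA D2 → 0xC4DAD2.
Top bit is set, so as a signed 24-bit value this is 0xC4DAD2 − 2^24 = -3876142.

-3876142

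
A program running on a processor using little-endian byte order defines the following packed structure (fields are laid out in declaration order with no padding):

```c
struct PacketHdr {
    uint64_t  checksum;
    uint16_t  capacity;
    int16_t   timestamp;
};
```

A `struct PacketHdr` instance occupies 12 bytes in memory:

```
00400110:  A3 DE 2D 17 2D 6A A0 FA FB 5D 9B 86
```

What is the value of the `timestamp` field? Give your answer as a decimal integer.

-31077

`timestamp` follows `checksum` (8 B), `capacity` (2 B), so it starts at offset 8 + 2 = 10 and occupies 2 bytes.
Bytes at offsets 10..11: 9B 86.
In little-endian order the low byte comes first in memory.
Reassemble most-significant byte first: 86 9B → 0x869B.
Top bit is set, so as a signed 16-bit value this is 0x869B − 2^16 = -31077.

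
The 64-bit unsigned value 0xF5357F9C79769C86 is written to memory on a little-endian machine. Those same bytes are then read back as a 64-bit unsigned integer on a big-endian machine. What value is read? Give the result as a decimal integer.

Stored little-endian, the bytes at ascending addresses are 86 9C 76 79 9C 7F 35 F5.
Read back as big-endian, the last byte is least significant, giving 0x869C76799C7F35F5.
0x869C76799C7F35F5 = 9699757962137908725.

9699757962137908725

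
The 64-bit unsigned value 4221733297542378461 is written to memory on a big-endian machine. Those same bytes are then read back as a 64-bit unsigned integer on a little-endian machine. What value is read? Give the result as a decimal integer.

4221733297542378461 in 64-bit hexadecimal is 0x3A969C110073B3DD.
Stored big-endian, the bytes at ascending addresses are 3A 96 9C 11 00 73 B3 DD.
Read back as little-endian, the first byte is least significant, giving 0xDDB37300119C963A.
0xDDB37300119C963A = 15975238747345950266.

15975238747345950266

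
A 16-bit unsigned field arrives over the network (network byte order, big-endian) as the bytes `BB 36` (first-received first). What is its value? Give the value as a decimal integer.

47926

Big-endian stores the most-significant byte at the lowest address.
The bytes are already most-significant first: 0xBB36.
0xBB36 = 47926.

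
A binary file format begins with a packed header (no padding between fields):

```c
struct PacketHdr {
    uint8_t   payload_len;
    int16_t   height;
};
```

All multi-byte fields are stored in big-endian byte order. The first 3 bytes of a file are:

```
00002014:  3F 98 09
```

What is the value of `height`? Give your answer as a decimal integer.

`height` follows `payload_len` (1 byte), so it starts at byte offset 1 and occupies 2 bytes.
Bytes at offsets 1..2: 98 09.
In big-endian order the high byte comes first in memory.
The bytes are already most-significant first: 0x9809.
Top bit is set, so as a signed 16-bit value this is 0x9809 − 2^16 = -26615.

-26615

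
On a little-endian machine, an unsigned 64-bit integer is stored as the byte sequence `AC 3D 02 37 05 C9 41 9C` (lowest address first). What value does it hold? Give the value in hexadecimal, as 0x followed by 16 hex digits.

0x9C41C90537023DAC

Little-endian: lowest address holds the least-significant byte.
Reassemble most-significant byte first: 9C 41 C9 05 37 02 3D AC → 0x9C41C90537023DAC.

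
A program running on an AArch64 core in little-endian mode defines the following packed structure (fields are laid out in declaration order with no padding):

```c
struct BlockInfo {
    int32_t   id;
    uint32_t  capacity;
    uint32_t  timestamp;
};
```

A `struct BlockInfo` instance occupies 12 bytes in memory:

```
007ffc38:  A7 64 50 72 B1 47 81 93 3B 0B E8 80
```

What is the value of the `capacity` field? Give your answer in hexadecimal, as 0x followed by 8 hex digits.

`capacity` follows `id` (4 bytes), so it starts at byte offset 4 and occupies 4 bytes.
Bytes at offsets 4..7: B1 47 81 93.
Little-endian stores the least-significant byte at the lowest address.
Reassemble most-significant byte first: 93 81 47 B1 → 0x938147B1.

0x938147B1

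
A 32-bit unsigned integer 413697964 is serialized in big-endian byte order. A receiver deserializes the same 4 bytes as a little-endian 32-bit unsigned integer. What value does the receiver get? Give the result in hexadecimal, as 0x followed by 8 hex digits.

0xAC87A818

413697964 in 32-bit hexadecimal is 0x18A887AC.
Stored big-endian, the bytes at ascending addresses are 18 A8 87 AC.
Read back as little-endian, the first byte is least significant, giving 0xAC87A818.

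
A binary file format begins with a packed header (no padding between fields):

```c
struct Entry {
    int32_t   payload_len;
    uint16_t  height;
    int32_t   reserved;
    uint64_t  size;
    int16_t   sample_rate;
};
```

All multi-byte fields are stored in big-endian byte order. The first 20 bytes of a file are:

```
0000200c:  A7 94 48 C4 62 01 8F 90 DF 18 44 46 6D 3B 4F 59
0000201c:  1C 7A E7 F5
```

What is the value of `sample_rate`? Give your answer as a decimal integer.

`sample_rate` follows `payload_len` (4 B), `height` (2 B), `reserved` (4 B), `size` (8 B), so it starts at offset 4 + 2 + 4 + 8 = 18 and occupies 2 bytes.
Bytes at offsets 18..19: E7 F5.
In big-endian order the high byte comes first in memory.
The bytes are already most-significant first: 0xE7F5.
Top bit is set, so as a signed 16-bit value this is 0xE7F5 − 2^16 = -6155.

-6155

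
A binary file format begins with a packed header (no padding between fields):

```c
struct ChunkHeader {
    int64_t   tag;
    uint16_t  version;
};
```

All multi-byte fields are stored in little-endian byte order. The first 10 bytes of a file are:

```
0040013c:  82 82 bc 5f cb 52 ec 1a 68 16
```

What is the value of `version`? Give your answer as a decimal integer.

`version` follows `tag` (8 bytes), so it starts at byte offset 8 and occupies 2 bytes.
Bytes at offsets 8..9: 68 16.
Little-endian stores the least-significant byte at the lowest address.
Reassemble most-significant byte first: 16 68 → 0x1668.
0x1668 = 5736.

5736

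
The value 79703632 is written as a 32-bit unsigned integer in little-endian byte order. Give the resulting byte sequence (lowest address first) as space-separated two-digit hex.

79703632 in hexadecimal, padded to 32 bits, is 0x04C02E50.
Split into bytes (most-significant first): 04 C0 2E 50.
Little-endian stores the least-significant byte at the lowest address.
So at ascending addresses the bytes are 50 2E C0 04.

50 2E C0 04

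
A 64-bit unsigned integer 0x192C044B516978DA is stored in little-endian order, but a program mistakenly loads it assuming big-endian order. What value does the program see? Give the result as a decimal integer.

15742448295345400857

Stored little-endian, the bytes at ascending addresses are DA 78 69 51 4B 04 2C 19.
Read back as big-endian, the last byte is least significant, giving 0xDA7869514B042C19.
0xDA7869514B042C19 = 15742448295345400857.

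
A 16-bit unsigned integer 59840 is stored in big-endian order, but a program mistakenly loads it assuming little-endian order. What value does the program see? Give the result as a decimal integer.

49385

59840 in 16-bit hexadecimal is 0xE9C0.
Stored big-endian, the bytes at ascending addresses are E9 C0.
Read back as little-endian, the first byte is least significant, giving 0xC0E9.
0xC0E9 = 49385.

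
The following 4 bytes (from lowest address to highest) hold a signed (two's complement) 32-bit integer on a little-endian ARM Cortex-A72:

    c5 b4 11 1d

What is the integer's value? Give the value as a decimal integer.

487699653

In little-endian order the low byte comes first in memory.
Reassemble most-significant byte first: 1D 11 B4 C5 → 0x1D11B4C5.
0x1D11B4C5 = 487699653.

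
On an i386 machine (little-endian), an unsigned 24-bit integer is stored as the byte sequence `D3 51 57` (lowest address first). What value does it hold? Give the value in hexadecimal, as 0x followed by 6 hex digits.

0x5751D3

Little-endian stores the least-significant byte at the lowest address.
Reassemble most-significant byte first: 57 51 D3 → 0x5751D3.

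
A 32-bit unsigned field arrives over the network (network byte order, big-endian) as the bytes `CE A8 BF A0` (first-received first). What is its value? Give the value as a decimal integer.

Big-endian: lowest address holds the most-significant byte.
The bytes are already most-significant first: 0xCEA8BFA0.
0xCEA8BFA0 = 3467165600.

3467165600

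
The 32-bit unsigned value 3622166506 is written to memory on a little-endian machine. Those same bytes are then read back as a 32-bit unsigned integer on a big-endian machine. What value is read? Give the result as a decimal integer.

3622166506 in 32-bit hexadecimal is 0xD7E5DFEA.
Stored little-endian, the bytes at ascending addresses are EA DF E5 D7.
Read back as big-endian, the last byte is least significant, giving 0xEADFE5D7.
0xEADFE5D7 = 3940541911.

3940541911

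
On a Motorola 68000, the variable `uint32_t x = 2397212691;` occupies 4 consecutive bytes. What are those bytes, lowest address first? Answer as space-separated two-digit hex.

2397212691 in hexadecimal, padded to 32 bits, is 0x8EE29013.
Split into bytes (most-significant first): 8E E2 90 13.
Big-endian: lowest address holds the most-significant byte.
So the memory order matches the most-significant-first order: 8E E2 90 13.

8E E2 90 13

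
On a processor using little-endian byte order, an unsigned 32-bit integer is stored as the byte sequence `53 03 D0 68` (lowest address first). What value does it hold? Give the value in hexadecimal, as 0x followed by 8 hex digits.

Little-endian stores the least-significant byte at the lowest address.
Reassemble most-significant byte first: 68 D0 03 53 → 0x68D00353.

0x68D00353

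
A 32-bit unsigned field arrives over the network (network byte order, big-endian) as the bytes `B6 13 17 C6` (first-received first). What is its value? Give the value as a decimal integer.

Big-endian stores the most-significant byte at the lowest address.
The bytes are already most-significant first: 0xB61317C6.
0xB61317C6 = 3054704582.

3054704582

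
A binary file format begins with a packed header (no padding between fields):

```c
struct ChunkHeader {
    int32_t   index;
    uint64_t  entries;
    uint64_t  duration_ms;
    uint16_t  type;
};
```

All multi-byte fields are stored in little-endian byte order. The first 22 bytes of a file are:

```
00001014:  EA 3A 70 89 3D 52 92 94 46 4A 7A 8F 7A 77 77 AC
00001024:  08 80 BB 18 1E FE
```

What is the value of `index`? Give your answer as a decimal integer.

`index` is the first field, at byte offset 0, occupying 4 bytes.
Bytes at offsets 0..3: EA 3A 70 89.
Little-endian: lowest address holds the least-significant byte.
Reassemble most-significant byte first: 89 70 3A EA → 0x89703AEA.
Top bit is set, so as a signed 32-bit value this is 0x89703AEA − 2^32 = -1989133590.

-1989133590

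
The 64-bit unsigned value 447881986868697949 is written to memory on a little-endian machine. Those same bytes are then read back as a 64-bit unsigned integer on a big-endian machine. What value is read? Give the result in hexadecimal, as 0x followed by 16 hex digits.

447881986868697949 in 64-bit hexadecimal is 0x0637324B489ADB5D.
Stored little-endian, the bytes at ascending addresses are 5D DB 9A 48 4B 32 37 06.
Read back as big-endian, the last byte is least significant, giving 0x5DDB9A484B323706.

0x5DDB9A484B323706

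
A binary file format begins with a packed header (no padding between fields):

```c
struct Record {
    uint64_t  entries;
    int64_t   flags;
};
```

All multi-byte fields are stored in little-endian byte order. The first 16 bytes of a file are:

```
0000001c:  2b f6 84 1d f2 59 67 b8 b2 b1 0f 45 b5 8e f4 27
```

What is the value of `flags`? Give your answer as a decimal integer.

`flags` follows `entries` (8 bytes), so it starts at byte offset 8 and occupies 8 bytes.
Bytes at offsets 8..15: B2 B1 0F 45 B5 8E F4 27.
Little-endian stores the least-significant byte at the lowest address.
Reassemble most-significant byte first: 27 F4 8E B5 45 0F B1 B2 → 0x27F48EB5450FB1B2.
0x27F48EB5450FB1B2 = 2879082970995470770.

2879082970995470770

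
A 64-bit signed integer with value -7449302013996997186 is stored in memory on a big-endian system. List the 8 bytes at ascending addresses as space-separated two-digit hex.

Two's complement of -7449302013996997186 in 64 bits: 7449302013996997186 = 0x67613CB6B0E49A42; invert → 0x989EC3494F1B65BD; add 1 → 0x989EC3494F1B65BE.
Split into bytes (most-significant first): 98 9E C3 49 4F 1B 65 BE.
Big-endian stores the most-significant byte at the lowest address.
So the memory order matches the most-significant-first order: 98 9E C3 49 4F 1B 65 BE.

98 9E C3 49 4F 1B 65 BE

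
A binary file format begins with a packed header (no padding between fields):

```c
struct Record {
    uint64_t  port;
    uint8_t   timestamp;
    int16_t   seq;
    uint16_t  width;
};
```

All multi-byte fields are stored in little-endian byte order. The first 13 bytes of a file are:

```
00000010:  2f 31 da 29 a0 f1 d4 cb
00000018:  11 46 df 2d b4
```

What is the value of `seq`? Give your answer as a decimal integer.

-8378

`seq` follows `port` (8 B), `timestamp` (1 B), so it starts at offset 8 + 1 = 9 and occupies 2 bytes.
Bytes at offsets 9..10: 46 DF.
Little-endian stores the least-significant byte at the lowest address.
Reassemble most-significant byte first: DF 46 → 0xDF46.
Top bit is set, so as a signed 16-bit value this is 0xDF46 − 2^16 = -8378.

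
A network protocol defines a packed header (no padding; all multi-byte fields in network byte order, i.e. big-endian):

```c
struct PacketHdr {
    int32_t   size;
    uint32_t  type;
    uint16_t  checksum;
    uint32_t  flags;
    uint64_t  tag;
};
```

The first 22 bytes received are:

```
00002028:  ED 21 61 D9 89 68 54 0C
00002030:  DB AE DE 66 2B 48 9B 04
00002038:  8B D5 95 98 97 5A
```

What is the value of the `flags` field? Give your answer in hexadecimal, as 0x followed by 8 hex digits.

`flags` follows `size` (4 B), `type` (4 B), `checksum` (2 B), so it starts at offset 4 + 4 + 2 = 10 and occupies 4 bytes.
Bytes at offsets 10..13: DE 66 2B 48.
Big-endian: lowest address holds the most-significant byte.
The bytes are already most-significant first: 0xDE662B48.

0xDE662B48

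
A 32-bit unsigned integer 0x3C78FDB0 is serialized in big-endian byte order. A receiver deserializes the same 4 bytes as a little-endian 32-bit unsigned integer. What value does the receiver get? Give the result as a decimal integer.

2969401404

Stored big-endian, the bytes at ascending addresses are 3C 78 FD B0.
Read back as little-endian, the first byte is least significant, giving 0xB0FD783C.
0xB0FD783C = 2969401404.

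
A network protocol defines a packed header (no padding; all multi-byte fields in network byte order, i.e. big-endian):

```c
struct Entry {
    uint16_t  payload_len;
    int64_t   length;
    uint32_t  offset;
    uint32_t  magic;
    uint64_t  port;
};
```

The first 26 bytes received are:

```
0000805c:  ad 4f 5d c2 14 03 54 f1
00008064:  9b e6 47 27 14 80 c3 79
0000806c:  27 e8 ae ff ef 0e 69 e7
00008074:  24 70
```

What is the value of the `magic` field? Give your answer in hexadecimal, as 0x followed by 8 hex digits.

0xC37927E8

`magic` follows `payload_len` (2 B), `length` (8 B), `offset` (4 B), so it starts at offset 2 + 8 + 4 = 14 and occupies 4 bytes.
Bytes at offsets 14..17: C3 79 27 E8.
Big-endian stores the most-significant byte at the lowest address.
The bytes are already most-significant first: 0xC37927E8.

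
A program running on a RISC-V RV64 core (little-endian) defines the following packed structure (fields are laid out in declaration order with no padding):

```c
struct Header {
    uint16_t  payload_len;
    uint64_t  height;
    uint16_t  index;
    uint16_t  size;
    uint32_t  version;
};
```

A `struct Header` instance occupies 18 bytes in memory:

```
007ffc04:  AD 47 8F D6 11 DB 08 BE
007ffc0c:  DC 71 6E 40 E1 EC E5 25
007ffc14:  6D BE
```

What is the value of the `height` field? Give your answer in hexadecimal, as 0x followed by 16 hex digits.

`height` follows `payload_len` (2 bytes), so it starts at byte offset 2 and occupies 8 bytes.
Bytes at offsets 2..9: 8F D6 11 DB 08 BE DC 71.
Little-endian: lowest address holds the least-significant byte.
Reassemble most-significant byte first: 71 DC BE 08 DB 11 D6 8F → 0x71DCBE08DB11D68F.

0x71DCBE08DB11D68F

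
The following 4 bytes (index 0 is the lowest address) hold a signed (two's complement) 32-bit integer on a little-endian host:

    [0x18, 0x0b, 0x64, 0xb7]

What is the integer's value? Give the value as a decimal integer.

-1218180328

Little-endian: lowest address holds the least-significant byte.
Reassemble most-significant byte first: B7 64 0B 18 → 0xB7640B18.
Top bit is set, so as a signed 32-bit value this is 0xB7640B18 − 2^32 = -1218180328.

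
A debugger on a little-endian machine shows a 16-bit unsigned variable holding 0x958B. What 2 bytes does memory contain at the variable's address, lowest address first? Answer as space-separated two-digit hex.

Split into bytes (most-significant first): 95 8B.
Little-endian stores the least-significant byte at the lowest address.
So at ascending addresses the bytes are 8B 95.

8B 95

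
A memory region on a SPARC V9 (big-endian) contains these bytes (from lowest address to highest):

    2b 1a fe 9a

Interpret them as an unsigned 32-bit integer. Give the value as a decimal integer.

723189402

Big-endian: lowest address holds the most-significant byte.
The bytes are already most-significant first: 0x2B1AFE9A.
0x2B1AFE9A = 723189402.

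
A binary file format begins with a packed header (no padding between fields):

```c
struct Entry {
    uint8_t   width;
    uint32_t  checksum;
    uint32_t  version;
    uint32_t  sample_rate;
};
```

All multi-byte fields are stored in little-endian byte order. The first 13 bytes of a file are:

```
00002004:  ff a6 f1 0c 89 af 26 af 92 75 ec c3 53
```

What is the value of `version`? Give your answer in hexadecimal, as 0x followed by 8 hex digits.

`version` follows `width` (1 B), `checksum` (4 B), so it starts at offset 1 + 4 = 5 and occupies 4 bytes.
Bytes at offsets 5..8: AF 26 AF 92.
Little-endian: lowest address holds the least-significant byte.
Reassemble most-significant byte first: 92 AF 26 AF → 0x92AF26AF.

0x92AF26AF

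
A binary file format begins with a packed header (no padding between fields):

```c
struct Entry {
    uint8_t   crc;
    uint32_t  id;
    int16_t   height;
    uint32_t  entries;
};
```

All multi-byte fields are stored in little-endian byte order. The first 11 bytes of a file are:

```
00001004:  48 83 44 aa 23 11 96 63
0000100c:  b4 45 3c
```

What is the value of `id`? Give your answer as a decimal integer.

598361219

`id` follows `crc` (1 byte), so it starts at byte offset 1 and occupies 4 bytes.
Bytes at offsets 1..4: 83 44 AA 23.
Little-endian stores the least-significant byte at the lowest address.
Reassemble most-significant byte first: 23 AA 44 83 → 0x23AA4483.
0x23AA4483 = 598361219.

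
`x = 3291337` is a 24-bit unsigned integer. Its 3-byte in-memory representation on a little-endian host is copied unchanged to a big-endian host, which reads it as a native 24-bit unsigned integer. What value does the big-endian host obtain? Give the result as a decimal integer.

3291337 in 24-bit hexadecimal is 0x3238C9.
Stored little-endian, the bytes at ascending addresses are C9 38 32.
Read back as big-endian, the last byte is least significant, giving 0xC93832.
0xC93832 = 13187122.

13187122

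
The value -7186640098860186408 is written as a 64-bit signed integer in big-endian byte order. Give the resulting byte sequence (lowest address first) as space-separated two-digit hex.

Two's complement of -7186640098860186408 in 64 bits: 7186640098860186408 = 0x63BC1317ED23BB28; invert → 0x9C43ECE812DC44D7; add 1 → 0x9C43ECE812DC44D8.
Split into bytes (most-significant first): 9C 43 EC E8 12 DC 44 D8.
Big-endian: lowest address holds the most-significant byte.
So the memory order matches the most-significant-first order: 9C 43 EC E8 12 DC 44 D8.

9C 43 EC E8 12 DC 44 D8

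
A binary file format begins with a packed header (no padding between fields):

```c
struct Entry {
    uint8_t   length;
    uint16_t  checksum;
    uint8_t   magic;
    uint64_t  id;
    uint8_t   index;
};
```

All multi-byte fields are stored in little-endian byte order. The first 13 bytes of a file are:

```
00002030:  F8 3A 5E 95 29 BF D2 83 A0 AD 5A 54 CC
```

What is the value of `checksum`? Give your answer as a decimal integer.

`checksum` follows `length` (1 byte), so it starts at byte offset 1 and occupies 2 bytes.
Bytes at offsets 1..2: 3A 5E.
Little-endian: lowest address holds the least-significant byte.
Reassemble most-significant byte first: 5E 3A → 0x5E3A.
0x5E3A = 24122.

24122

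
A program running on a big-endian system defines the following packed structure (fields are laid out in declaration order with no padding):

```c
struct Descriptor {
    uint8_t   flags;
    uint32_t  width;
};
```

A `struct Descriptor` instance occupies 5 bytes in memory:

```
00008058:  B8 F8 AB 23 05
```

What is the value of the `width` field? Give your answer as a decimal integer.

`width` follows `flags` (1 byte), so it starts at byte offset 1 and occupies 4 bytes.
Bytes at offsets 1..4: F8 AB 23 05.
Big-endian: lowest address holds the most-significant byte.
The bytes are already most-significant first: 0xF8AB2305.
0xF8AB2305 = 4171965189.

4171965189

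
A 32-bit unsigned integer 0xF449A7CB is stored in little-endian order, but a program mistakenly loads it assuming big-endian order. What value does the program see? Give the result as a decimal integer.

3416738292

Stored little-endian, the bytes at ascending addresses are CB A7 49 F4.
Read back as big-endian, the last byte is least significant, giving 0xCBA749F4.
0xCBA749F4 = 3416738292.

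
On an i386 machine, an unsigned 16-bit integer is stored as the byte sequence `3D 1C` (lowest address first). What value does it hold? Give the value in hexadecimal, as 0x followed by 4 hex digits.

In little-endian order the low byte comes first in memory.
Reassemble most-significant byte first: 1C 3D → 0x1C3D.

0x1C3D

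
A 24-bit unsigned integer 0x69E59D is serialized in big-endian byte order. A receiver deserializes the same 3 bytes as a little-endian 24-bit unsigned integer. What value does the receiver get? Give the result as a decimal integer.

10347881

Stored big-endian, the bytes at ascending addresses are 69 E5 9D.
Read back as little-endian, the first byte is least significant, giving 0x9DE569.
0x9DE569 = 10347881.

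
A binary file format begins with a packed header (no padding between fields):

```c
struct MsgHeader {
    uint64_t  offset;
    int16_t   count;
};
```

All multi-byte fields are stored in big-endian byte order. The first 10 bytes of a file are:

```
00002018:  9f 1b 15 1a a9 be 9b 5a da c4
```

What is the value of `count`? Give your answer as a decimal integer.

-9532

`count` follows `offset` (8 bytes), so it starts at byte offset 8 and occupies 2 bytes.
Bytes at offsets 8..9: DA C4.
In big-endian order the high byte comes first in memory.
The bytes are already most-significant first: 0xDAC4.
Top bit is set, so as a signed 16-bit value this is 0xDAC4 − 2^16 = -9532.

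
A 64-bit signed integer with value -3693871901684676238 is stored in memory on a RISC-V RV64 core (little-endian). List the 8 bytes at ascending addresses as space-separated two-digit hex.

72 C9 49 8E 13 BB BC CC

Two's complement of -3693871901684676238 in 64 bits: 3693871901684676238 = 0x334344EC71B6368E; invert → 0xCCBCBB138E49C971; add 1 → 0xCCBCBB138E49C972.
Split into bytes (most-significant first): CC BC BB 13 8E 49 C9 72.
Little-endian: lowest address holds the least-significant byte.
So at ascending addresses the bytes are 72 C9 49 8E 13 BB BC CC.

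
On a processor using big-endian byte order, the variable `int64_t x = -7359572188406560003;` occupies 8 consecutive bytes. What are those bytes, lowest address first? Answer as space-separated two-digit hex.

99 DD 8C 16 5B 2E CA FD

Two's complement of -7359572188406560003 in 64 bits: 7359572188406560003 = 0x662273E9A4D13503; invert → 0x99DD8C165B2ECAFC; add 1 → 0x99DD8C165B2ECAFD.
Split into bytes (most-significant first): 99 DD 8C 16 5B 2E CA FD.
In big-endian order the high byte comes first in memory.
So the memory order matches the most-significant-first order: 99 DD 8C 16 5B 2E CA FD.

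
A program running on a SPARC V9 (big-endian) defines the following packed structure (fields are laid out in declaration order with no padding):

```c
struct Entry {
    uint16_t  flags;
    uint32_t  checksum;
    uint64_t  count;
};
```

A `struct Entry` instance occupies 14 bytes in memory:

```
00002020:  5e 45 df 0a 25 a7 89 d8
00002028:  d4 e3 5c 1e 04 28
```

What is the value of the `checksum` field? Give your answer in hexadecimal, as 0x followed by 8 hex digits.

0xDF0A25A7

`checksum` follows `flags` (2 bytes), so it starts at byte offset 2 and occupies 4 bytes.
Bytes at offsets 2..5: DF 0A 25 A7.
In big-endian order the high byte comes first in memory.
The bytes are already most-significant first: 0xDF0A25A7.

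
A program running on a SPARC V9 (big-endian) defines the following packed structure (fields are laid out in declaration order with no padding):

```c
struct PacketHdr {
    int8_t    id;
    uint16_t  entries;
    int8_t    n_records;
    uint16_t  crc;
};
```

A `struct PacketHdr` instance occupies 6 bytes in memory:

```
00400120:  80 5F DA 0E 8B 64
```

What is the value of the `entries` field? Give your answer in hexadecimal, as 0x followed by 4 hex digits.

`entries` follows `id` (1 byte), so it starts at byte offset 1 and occupies 2 bytes.
Bytes at offsets 1..2: 5F DA.
Big-endian stores the most-significant byte at the lowest address.
The bytes are already most-significant first: 0x5FDA.

0x5FDA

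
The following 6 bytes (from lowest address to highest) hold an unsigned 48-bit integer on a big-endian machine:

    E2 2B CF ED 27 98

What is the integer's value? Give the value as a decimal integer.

248677799896984

Big-endian: lowest address holds the most-significant byte.
The bytes are already most-significant first: 0xE22BCFED2798.
0xE22BCFED2798 = 248677799896984.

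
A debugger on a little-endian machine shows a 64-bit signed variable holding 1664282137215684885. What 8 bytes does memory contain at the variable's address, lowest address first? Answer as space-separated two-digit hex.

1664282137215684885 in hexadecimal, padded to 64 bits, is 0x1718B7C93AC4D115.
Split into bytes (most-significant first): 17 18 B7 C9 3A C4 D1 15.
Little-endian stores the least-significant byte at the lowest address.
So at ascending addresses the bytes are 15 D1 C4 3A C9 B7 18 17.

15 D1 C4 3A C9 B7 18 17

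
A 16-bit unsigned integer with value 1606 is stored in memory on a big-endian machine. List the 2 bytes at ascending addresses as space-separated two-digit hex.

06 46

1606 in hexadecimal, padded to 16 bits, is 0x0646.
Split into bytes (most-significant first): 06 46.
In big-endian order the high byte comes first in memory.
So the memory order matches the most-significant-first order: 06 46.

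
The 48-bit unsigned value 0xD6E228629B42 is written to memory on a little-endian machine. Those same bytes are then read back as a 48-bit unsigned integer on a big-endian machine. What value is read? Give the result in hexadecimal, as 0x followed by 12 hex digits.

0x429B6228E2D6

Stored little-endian, the bytes at ascending addresses are 42 9B 62 28 E2 D6.
Read back as big-endian, the last byte is least significant, giving 0x429B6228E2D6.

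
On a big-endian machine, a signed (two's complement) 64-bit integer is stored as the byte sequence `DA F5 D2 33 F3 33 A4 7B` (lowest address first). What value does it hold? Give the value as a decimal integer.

Big-endian stores the most-significant byte at the lowest address.
The bytes are already most-significant first: 0xDAF5D233F333A47B.
Top bit is set, so as a signed 64-bit value this is 0xDAF5D233F333A47B − 2^64 = -2668996083581737861.

-2668996083581737861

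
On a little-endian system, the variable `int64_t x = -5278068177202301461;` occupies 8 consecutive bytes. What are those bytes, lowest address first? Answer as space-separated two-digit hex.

Two's complement of -5278068177202301461 in 64 bits: 5278068177202301461 = 0x493F770AF26FCA15; invert → 0xB6C088F50D9035EA; add 1 → 0xB6C088F50D9035EB.
Split into bytes (most-significant first): B6 C0 88 F5 0D 90 35 EB.
In little-endian order the low byte comes first in memory.
So at ascending addresses the bytes are EB 35 90 0D F5 88 C0 B6.

EB 35 90 0D F5 88 C0 B6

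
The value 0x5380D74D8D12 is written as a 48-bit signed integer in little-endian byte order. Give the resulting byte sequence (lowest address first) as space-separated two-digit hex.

12 8D 4D D7 80 53

Split into bytes (most-significant first): 53 80 D7 4D 8D 12.
In little-endian order the low byte comes first in memory.
So at ascending addresses the bytes are 12 8D 4D D7 80 53.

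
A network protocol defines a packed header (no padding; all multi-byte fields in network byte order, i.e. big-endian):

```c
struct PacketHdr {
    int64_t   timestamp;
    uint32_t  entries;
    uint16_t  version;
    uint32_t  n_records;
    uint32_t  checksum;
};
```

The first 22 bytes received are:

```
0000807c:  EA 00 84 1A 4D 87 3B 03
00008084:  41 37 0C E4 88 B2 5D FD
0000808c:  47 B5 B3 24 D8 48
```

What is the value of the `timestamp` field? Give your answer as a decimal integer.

`timestamp` is the first field, at byte offset 0, occupying 8 bytes.
Bytes at offsets 0..7: EA 00 84 1A 4D 87 3B 03.
Big-endian stores the most-significant byte at the lowest address.
The bytes are already most-significant first: 0xEA00841A4D873B03.
Top bit is set, so as a signed 64-bit value this is 0xEA00841A4D873B03 − 2^64 = -1585121820329690365.

-1585121820329690365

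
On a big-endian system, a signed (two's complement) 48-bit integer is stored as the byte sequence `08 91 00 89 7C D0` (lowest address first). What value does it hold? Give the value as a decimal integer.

9418872290512

Big-endian: lowest address holds the most-significant byte.
The bytes are already most-significant first: 0x089100897CD0.
0x089100897CD0 = 9418872290512.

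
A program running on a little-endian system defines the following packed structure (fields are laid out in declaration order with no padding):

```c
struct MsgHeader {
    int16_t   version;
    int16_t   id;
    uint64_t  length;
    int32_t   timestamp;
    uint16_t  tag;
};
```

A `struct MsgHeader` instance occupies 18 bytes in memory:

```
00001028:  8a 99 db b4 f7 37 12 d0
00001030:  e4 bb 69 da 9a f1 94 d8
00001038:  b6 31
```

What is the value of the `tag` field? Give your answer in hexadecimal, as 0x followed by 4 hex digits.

0x31B6

`tag` follows `version` (2 B), `id` (2 B), `length` (8 B), `timestamp` (4 B), so it starts at offset 2 + 2 + 8 + 4 = 16 and occupies 2 bytes.
Bytes at offsets 16..17: B6 31.
In little-endian order the low byte comes first in memory.
Reassemble most-significant byte first: 31 B6 → 0x31B6.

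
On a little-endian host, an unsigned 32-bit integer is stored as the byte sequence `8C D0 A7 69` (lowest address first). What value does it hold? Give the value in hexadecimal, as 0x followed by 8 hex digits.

0x69A7D08C

Little-endian stores the least-significant byte at the lowest address.
Reassemble most-significant byte first: 69 A7 D0 8C → 0x69A7D08C.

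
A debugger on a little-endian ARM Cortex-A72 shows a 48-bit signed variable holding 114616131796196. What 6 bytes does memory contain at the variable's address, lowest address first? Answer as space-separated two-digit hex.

E4 3C D2 25 3E 68

114616131796196 in hexadecimal, padded to 48 bits, is 0x683E25D23CE4.
Split into bytes (most-significant first): 68 3E 25 D2 3C E4.
Little-endian: lowest address holds the least-significant byte.
So at ascending addresses the bytes are E4 3C D2 25 3E 68.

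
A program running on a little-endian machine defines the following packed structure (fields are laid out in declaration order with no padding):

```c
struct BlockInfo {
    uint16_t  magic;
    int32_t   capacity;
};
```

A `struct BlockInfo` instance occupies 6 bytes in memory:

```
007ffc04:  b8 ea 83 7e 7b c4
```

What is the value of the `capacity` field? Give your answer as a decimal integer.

`capacity` follows `magic` (2 bytes), so it starts at byte offset 2 and occupies 4 bytes.
Bytes at offsets 2..5: 83 7E 7B C4.
Little-endian stores the least-significant byte at the lowest address.
Reassemble most-significant byte first: C4 7B 7E 83 → 0xC47B7E83.
Top bit is set, so as a signed 32-bit value this is 0xC47B7E83 − 2^32 = -998539645.

-998539645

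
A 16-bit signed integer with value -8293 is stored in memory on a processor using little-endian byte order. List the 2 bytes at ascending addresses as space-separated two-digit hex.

Two's complement of -8293 in 16 bits: 8293 = 0x2065; invert → 0xDF9A; add 1 → 0xDF9B.
Split into bytes (most-significant first): DF 9B.
In little-endian order the low byte comes first in memory.
So at ascending addresses the bytes are 9B DF.

9B DF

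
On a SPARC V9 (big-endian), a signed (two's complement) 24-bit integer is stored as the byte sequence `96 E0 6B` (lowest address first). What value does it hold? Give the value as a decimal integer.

-6889365

Big-endian: lowest address holds the most-significant byte.
The bytes are already most-significant first: 0x96E06B.
Top bit is set, so as a signed 24-bit value this is 0x96E06B − 2^24 = -6889365.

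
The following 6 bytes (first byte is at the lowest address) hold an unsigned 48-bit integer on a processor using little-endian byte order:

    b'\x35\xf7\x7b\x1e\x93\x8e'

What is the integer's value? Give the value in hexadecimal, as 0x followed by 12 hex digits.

0x8E931E7BF735

Little-endian: lowest address holds the least-significant byte.
Reassemble most-significant byte first: 8E 93 1E 7B F7 35 → 0x8E931E7BF735.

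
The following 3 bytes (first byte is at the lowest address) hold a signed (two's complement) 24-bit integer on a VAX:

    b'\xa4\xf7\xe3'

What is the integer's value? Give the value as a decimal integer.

In little-endian order the low byte comes first in memory.
Reassemble most-significant byte first: E3 F7 A4 → 0xE3F7A4.
Top bit is set, so as a signed 24-bit value this is 0xE3F7A4 − 2^24 = -1837148.

-1837148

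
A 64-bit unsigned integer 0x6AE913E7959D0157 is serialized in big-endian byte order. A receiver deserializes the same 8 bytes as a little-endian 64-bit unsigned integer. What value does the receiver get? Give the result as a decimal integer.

Stored big-endian, the bytes at ascending addresses are 6A E9 13 E7 95 9D 01 57.
Read back as little-endian, the first byte is least significant, giving 0x57019D95E713E96A.
0x57019D95E713E96A = 6269465423428970858.

6269465423428970858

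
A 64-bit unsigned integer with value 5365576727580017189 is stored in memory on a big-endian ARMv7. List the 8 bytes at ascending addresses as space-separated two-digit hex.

5365576727580017189 in hexadecimal, padded to 64 bits, is 0x4A765B9B0E828225.
Split into bytes (most-significant first): 4A 76 5B 9B 0E 82 82 25.
In big-endian order the high byte comes first in memory.
So the memory order matches the most-significant-first order: 4A 76 5B 9B 0E 82 82 25.

4A 76 5B 9B 0E 82 82 25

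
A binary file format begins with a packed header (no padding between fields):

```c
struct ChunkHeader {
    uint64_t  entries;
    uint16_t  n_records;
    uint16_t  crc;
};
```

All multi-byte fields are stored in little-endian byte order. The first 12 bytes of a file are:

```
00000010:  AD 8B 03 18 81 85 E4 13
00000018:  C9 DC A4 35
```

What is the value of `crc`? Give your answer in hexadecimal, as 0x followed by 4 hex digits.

0x35A4

`crc` follows `entries` (8 B), `n_records` (2 B), so it starts at offset 8 + 2 = 10 and occupies 2 bytes.
Bytes at offsets 10..11: A4 35.
Little-endian stores the least-significant byte at the lowest address.
Reassemble most-significant byte first: 35 A4 → 0x35A4.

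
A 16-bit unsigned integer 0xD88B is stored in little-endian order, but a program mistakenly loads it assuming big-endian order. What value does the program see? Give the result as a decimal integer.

35800

Stored little-endian, the bytes at ascending addresses are 8B D8.
Read back as big-endian, the last byte is least significant, giving 0x8BD8.
0x8BD8 = 35800.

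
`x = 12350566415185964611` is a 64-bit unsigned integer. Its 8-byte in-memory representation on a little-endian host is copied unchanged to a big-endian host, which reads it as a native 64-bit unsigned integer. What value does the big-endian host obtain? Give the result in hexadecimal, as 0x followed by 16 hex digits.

0x436E07F0B70666AB

12350566415185964611 in 64-bit hexadecimal is 0xAB6606B7F0076E43.
Stored little-endian, the bytes at ascending addresses are 43 6E 07 F0 B7 06 66 AB.
Read back as big-endian, the last byte is least significant, giving 0x436E07F0B70666AB.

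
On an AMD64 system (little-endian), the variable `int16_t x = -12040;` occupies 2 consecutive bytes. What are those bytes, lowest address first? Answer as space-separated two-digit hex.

F8 D0

Two's complement of -12040 in 16 bits: 12040 = 0x2F08; invert → 0xD0F7; add 1 → 0xD0F8.
Split into bytes (most-significant first): D0 F8.
Little-endian: lowest address holds the least-significant byte.
So at ascending addresses the bytes are F8 D0.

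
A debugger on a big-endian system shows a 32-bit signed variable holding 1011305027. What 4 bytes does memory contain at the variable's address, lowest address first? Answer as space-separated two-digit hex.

1011305027 in hexadecimal, padded to 32 bits, is 0x3C474A43.
Split into bytes (most-significant first): 3C 47 4A 43.
Big-endian stores the most-significant byte at the lowest address.
So the memory order matches the most-significant-first order: 3C 47 4A 43.

3C 47 4A 43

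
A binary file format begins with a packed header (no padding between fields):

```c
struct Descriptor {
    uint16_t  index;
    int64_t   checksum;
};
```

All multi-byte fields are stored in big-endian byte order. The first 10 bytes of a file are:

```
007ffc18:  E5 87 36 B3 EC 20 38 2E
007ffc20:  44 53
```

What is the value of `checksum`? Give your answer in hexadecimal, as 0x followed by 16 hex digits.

`checksum` follows `index` (2 bytes), so it starts at byte offset 2 and occupies 8 bytes.
Bytes at offsets 2..9: 36 B3 EC 20 38 2E 44 53.
Big-endian stores the most-significant byte at the lowest address.
The bytes are already most-significant first: 0x36B3EC20382E4453.

0x36B3EC20382E4453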